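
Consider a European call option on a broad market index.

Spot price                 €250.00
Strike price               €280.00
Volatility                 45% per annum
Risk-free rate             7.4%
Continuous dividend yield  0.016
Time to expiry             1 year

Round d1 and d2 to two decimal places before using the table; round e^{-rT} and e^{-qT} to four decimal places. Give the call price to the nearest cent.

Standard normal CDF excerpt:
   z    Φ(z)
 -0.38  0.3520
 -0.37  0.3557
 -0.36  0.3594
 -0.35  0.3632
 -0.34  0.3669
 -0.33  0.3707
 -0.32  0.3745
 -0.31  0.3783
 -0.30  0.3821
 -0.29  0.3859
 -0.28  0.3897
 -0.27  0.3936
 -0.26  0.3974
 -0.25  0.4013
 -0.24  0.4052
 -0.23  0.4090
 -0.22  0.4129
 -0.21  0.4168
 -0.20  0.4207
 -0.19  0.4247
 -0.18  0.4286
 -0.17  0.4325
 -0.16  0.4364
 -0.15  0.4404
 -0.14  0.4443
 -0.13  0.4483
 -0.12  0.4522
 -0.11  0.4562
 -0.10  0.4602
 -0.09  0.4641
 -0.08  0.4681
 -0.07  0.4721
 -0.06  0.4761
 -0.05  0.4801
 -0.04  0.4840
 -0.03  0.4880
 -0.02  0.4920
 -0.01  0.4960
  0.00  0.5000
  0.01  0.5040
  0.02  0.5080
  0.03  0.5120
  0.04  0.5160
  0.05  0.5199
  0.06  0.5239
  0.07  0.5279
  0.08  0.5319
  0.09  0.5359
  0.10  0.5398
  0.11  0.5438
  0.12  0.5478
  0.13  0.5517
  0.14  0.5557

€38.36

σ√T = 0.45·√1 = 0.4500
d₁ = [ln(250/280) + (0.074 − 0.016 + ½·0.45²)·1] / (σ√T) = (-0.1133 + 0.1593) / 0.4500 = 0.1020 → 0.10
d₂ = 0.1020 − 0.4500 = -0.3480 → -0.35
e^(−qT) = e^(−0.016·1) = 0.9841;  e^(−rT) = e^(−0.074·1) = 0.9287
C = 250·0.9841·N(0.10) − 280·0.9287·N(-0.35) = 250·0.9841·0.5398 − 280·0.9287·0.3632 = 132.8043 − 94.4451 = 38.3592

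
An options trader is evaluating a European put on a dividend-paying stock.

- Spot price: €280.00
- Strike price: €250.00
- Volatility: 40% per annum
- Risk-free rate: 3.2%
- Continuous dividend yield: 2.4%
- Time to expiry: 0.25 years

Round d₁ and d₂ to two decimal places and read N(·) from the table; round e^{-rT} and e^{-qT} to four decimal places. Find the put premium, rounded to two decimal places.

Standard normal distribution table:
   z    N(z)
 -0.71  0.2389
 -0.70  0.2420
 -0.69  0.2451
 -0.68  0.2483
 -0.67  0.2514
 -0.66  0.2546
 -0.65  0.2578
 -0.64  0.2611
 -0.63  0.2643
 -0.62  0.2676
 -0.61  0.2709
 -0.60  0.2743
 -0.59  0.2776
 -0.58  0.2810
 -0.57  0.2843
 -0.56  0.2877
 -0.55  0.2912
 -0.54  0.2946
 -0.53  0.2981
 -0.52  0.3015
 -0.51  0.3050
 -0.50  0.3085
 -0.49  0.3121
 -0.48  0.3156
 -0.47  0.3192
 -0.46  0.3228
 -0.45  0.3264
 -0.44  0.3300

σ√T = 0.4·√0.25 = 0.2000
ln(S/K) + (r − q + σ²/2)T = ln(280/250) + (0.032 − 0.024 + 0.4²/2)·0.25 = 0.1133 + 0.0220 = 0.1353
d₁ = 0.1353 / 0.2000 = 0.6766 which rounds to 0.68
d₂ = d₁ − σ√T = 0.6766 − 0.2000 = 0.4766 which rounds to 0.48
exp(−qT) = exp(−0.024·0.25) = 0.9940;  exp(−rT) = exp(−0.032·0.25) = 0.9920
P = 250·0.9920·N(-0.48) − 280·0.9940·N(-0.68) = 250·0.9920·0.3156 − 280·0.9940·0.2483 = 78.2688 − 69.1069 = 9.1619

€9.16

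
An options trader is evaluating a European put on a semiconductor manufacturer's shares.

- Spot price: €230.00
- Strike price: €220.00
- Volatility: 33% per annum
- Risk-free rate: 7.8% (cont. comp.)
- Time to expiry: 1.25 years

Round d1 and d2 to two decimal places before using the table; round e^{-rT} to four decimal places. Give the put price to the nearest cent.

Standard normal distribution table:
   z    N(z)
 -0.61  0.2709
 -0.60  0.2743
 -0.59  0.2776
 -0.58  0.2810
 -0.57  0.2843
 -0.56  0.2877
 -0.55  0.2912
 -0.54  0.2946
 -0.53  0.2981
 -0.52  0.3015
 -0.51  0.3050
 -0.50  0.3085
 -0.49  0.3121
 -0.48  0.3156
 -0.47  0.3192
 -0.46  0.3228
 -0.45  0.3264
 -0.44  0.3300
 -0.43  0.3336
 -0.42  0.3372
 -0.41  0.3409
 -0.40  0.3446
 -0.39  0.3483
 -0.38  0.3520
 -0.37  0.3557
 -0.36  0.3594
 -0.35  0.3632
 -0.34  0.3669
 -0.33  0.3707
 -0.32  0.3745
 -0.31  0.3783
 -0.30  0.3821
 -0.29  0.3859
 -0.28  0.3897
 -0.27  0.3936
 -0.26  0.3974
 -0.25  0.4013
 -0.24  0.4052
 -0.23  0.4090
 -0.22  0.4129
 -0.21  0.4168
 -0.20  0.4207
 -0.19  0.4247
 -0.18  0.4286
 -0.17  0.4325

€18.57

T = 1.25;  σ√T = 0.3690
d₁ = [ln(230/220) + (0.078 + 0.33²/2)·1.25] / 0.3690 = [0.0445 + 0.1656] / 0.3690 = 0.5692 ≈ 0.57
d₂ = d₁ − σ√T = 0.5692 − 0.3690 = 0.2003 ≈ 0.20
exp(−rT) = exp(−0.078·1.25) = 0.9071
N(−d₂) = N(-0.20) = 0.4207;  N(−d₁) = N(-0.57) = 0.2843
P = 220·0.9071·0.4207 − 230·0.2843 = 83.9557 − 65.3890 = 18.5667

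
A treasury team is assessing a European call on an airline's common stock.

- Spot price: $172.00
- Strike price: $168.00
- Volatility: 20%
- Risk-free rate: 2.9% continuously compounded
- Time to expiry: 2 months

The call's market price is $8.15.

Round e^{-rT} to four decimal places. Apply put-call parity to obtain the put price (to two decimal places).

e^(−rT) = e^(−0.029·0.1667) = 0.9952
Put-call parity: C − P = S − K·e^(−rT) = 172 − 168·0.9952 = 172 − 167.1936 = 4.8064
P = C − (C − P) = 8.15 − (4.8064) = 3.3436

$3.34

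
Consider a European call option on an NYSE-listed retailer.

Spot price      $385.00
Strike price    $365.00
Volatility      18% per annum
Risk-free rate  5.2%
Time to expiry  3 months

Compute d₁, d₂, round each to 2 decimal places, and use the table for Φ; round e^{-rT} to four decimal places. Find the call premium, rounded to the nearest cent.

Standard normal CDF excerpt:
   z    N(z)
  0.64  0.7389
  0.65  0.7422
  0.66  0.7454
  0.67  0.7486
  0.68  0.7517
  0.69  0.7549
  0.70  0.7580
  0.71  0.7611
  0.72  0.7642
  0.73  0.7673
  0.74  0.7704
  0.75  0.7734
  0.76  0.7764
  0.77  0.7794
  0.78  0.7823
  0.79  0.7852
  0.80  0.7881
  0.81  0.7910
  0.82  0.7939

σ√T = 0.18 × 0.5000 = 0.0900
ln(S/K) + (r + σ²/2)T = ln(385/365) + (0.052 + 0.18²/2)·0.25 = 0.0533 + 0.0170 = 0.0704
d₁ = 0.0704 / 0.0900 = 0.7822 → 0.78
d₂ = d₁ − σ√T = 0.7822 − 0.0900 = 0.6922 → 0.69
exp(−rT) = exp(−0.052·0.25) = 0.9871
N(d₁) = N(0.78) = 0.7823;  N(d₂) = N(0.69) = 0.7549
C = 385·0.7823 − 365·0.9871·0.7549 = 301.1855 − 271.9841 = 29.2014

$29.20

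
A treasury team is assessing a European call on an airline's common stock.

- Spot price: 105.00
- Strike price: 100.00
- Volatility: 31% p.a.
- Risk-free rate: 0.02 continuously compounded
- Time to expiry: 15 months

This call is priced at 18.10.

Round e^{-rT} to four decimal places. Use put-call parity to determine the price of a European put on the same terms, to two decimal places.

e^(−rT) = e^(−0.02·1.25) = 0.9753
Put-call parity: C − P = S − K·e^(−rT) = 105 − 100·0.9753 = 105 − 97.5300 = 7.4700
P = C − (C − P) = 18.10 − (7.4700) = 10.6300

10.63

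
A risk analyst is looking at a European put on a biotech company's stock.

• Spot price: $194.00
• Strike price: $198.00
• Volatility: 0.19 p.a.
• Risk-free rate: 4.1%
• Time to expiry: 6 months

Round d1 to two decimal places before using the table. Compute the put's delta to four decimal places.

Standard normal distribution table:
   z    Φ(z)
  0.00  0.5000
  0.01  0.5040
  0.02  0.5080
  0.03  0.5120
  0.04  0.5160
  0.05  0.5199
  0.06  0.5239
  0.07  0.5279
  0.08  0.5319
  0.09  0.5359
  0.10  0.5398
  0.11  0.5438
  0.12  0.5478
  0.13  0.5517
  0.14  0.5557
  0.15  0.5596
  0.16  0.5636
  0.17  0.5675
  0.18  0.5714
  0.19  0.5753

-0.4721

σ√T = 0.19 × 0.7071 = 0.1344
d₁ = [ln(194/198) + (0.041 + ½·0.19²)·0.5] / (σ√T) = (-0.0204 + 0.0295) / 0.1344 = 0.0679 → 0.07
N(d₁) = N(0.07) = 0.5279
Δ_put = N(d₁) − 1 = 0.5279 − 1 = -0.4721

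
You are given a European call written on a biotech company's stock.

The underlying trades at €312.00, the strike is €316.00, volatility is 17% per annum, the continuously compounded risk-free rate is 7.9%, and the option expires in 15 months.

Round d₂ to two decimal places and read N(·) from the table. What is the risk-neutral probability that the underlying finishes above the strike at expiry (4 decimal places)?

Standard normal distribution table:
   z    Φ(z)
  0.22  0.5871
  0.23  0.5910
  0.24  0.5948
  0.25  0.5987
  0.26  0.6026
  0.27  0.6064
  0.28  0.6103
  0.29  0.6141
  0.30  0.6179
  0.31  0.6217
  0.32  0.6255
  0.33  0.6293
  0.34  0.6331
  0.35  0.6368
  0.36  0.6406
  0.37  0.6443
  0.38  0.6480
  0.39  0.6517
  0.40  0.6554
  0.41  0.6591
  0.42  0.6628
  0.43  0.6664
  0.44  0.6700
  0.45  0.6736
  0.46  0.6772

0.6406

T = 1.25;  σ√T = 0.1901
d₁ = [ln(312/316) + (0.079 + 0.17²/2)·1.25] / 0.1901 = [-0.0127 + 0.1168] / 0.1901 = 0.5476 → 0.55
d₂ = d₁ − σ√T = 0.5476 − 0.1901 = 0.3575 → 0.36
Risk-neutral Pr[S_T > K] = N(d₂) = N(0.36) = 0.6406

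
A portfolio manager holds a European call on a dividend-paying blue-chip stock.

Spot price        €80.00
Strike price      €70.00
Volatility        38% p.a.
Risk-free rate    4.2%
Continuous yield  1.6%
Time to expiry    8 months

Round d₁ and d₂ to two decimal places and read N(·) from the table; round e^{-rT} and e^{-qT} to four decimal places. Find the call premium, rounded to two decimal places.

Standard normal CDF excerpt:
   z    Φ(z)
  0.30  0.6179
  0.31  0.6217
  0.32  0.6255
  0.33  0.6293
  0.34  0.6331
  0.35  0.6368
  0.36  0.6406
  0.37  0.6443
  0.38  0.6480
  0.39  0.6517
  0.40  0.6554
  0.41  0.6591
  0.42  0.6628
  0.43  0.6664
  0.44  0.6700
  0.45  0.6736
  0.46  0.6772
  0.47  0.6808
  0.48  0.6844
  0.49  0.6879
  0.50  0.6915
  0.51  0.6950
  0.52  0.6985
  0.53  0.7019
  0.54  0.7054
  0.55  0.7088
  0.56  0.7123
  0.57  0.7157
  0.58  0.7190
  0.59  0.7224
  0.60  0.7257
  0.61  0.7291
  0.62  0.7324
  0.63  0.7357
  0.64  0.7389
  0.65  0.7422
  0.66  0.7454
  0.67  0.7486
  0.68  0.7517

T = 0.6667;  σ√T = 0.3103
ln(S/K) + (r − q + σ²/2)T = ln(80/70) + (0.042 − 0.016 + 0.38²/2)·0.6667 = 0.1335 + 0.0655 = 0.1990
d₁ = 0.1990 / 0.3103 = 0.6414 ⇒ 0.64
d₂ = d₁ − σ√T = 0.6414 − 0.3103 = 0.3311 ⇒ 0.33
e^(−qT) = e^(−0.016·0.6667) = 0.9894;  e^(−rT) = e^(−0.042·0.6667) = 0.9724
N(d₁) = N(0.64) = 0.7389;  N(d₂) = N(0.33) = 0.6293
C = 80·0.9894·0.7389 − 70·0.9724·0.6293 = 58.4854 − 42.8352 = 15.6502

€15.65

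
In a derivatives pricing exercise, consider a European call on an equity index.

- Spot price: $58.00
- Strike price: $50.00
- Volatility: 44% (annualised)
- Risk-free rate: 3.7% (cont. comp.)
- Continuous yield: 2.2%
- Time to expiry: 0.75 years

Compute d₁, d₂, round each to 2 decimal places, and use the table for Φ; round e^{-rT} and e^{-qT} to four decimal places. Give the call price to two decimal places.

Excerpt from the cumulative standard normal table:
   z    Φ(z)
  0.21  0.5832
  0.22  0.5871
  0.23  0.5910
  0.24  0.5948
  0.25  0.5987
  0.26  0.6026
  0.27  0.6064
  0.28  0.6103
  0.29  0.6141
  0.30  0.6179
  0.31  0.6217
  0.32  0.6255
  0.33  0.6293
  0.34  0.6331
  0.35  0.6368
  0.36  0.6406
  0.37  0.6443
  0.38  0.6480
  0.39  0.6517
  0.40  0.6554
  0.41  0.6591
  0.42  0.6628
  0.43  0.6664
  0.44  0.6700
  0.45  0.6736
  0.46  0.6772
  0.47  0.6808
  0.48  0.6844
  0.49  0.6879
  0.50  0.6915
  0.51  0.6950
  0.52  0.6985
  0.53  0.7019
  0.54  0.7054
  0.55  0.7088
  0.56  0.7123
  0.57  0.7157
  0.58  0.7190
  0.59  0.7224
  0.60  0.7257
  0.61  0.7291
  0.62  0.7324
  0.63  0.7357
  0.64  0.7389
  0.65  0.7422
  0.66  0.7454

$12.85

σ√T = 0.44 × 0.8660 = 0.3811
d₁ = [ln(58/50) + (0.037 − 0.022 + ½·0.44²)·0.75] / (σ√T) = (0.1484 + 0.0838) / 0.3811 = 0.6096 ≈ 0.61
d₂ = 0.6096 − 0.3811 = 0.2285 ≈ 0.23
e^(−qT) = e^(−0.022·0.75) = 0.9836;  e^(−rT) = e^(−0.037·0.75) = 0.9726
C = 58·0.9836·N(0.61) − 50·0.9726·N(0.23) = 58·0.9836·0.7291 − 50·0.9726·0.5910 = 41.5943 − 28.7403 = 12.8540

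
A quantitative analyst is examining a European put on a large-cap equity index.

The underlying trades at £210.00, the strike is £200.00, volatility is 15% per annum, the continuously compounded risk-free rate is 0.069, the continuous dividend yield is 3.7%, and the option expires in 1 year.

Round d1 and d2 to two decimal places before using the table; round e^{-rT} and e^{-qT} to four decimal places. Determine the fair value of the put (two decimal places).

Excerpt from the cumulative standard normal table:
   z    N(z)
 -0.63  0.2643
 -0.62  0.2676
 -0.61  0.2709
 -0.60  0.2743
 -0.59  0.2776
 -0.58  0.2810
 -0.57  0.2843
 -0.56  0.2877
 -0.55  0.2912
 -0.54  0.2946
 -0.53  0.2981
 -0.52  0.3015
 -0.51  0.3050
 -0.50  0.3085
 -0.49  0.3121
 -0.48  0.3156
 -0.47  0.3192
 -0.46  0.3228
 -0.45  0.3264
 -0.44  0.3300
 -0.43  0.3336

σ√T = 0.15·√1 = 0.1500
ln(S/K) + (r − q + σ²/2)T = ln(210/200) + (0.069 − 0.037 + 0.15²/2)·1 = 0.0488 + 0.0433 = 0.0920
d₁ = 0.0920 / 0.1500 = 0.6136 → 0.61
d₂ = d₁ − σ√T = 0.6136 − 0.1500 = 0.4636 → 0.46
exp(−qT) = exp(−0.037·1) = 0.9637;  exp(−rT) = exp(−0.069·1) = 0.9333
N(−d₂) = N(-0.46) = 0.3228;  N(−d₁) = N(-0.61) = 0.2709
P = 200·0.9333·0.3228 − 210·0.9637·0.2709 = 60.2538 − 54.8239 = 5.4299

£5.43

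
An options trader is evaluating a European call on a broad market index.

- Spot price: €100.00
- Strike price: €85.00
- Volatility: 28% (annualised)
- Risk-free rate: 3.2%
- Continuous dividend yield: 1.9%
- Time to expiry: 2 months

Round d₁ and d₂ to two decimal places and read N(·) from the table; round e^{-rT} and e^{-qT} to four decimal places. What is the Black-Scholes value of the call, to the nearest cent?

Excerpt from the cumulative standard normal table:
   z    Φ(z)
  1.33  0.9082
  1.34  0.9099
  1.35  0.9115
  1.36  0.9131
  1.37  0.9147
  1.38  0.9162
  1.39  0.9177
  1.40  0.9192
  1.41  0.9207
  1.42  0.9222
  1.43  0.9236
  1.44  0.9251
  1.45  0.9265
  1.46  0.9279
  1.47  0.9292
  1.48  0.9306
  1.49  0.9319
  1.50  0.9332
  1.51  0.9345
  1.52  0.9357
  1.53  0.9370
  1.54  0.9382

T = 0.1667;  σ√T = 0.1143
d₁ = [ln(100/85) + (0.032 − 0.019 + 0.28²/2)·0.1667] / 0.1143 = [0.1625 + 0.0087] / 0.1143 = 1.4979 ⇒ 1.50
d₂ = d₁ − σ√T = 1.4979 − 0.1143 = 1.3835 ⇒ 1.38
e^(−qT) = e^(−0.019·0.1667) = 0.9968;  e^(−rT) = e^(−0.032·0.1667) = 0.9947
N(d₁) = N(1.50) = 0.9332;  N(d₂) = N(1.38) = 0.9162
C = 100·0.9968·0.9332 − 85·0.9947·0.9162 = 93.0214 − 77.4643 = 15.5571

€15.56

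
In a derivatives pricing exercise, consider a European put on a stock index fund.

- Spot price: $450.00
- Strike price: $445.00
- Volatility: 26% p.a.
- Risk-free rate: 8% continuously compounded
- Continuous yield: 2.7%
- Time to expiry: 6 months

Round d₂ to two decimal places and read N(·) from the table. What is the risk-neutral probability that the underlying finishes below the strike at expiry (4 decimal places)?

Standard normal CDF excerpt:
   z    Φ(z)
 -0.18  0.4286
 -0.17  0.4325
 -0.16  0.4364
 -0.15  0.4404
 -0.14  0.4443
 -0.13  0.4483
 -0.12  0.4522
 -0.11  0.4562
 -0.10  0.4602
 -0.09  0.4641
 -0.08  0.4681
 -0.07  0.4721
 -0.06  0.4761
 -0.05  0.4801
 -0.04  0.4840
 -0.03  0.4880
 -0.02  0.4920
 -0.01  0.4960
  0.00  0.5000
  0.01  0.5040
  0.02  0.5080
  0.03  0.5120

0.4562

σ√T = 0.26·√0.5 = 0.1838
ln(S/K) + (r − q + σ²/2)T = ln(450/445) + (0.08 − 0.027 + 0.26²/2)·0.5 = 0.0112 + 0.0434 = 0.0546
d₁ = 0.0546 / 0.1838 = 0.2968 ⇒ 0.30
d₂ = d₁ − σ√T = 0.2968 − 0.1838 = 0.1130 ⇒ 0.11
Risk-neutral Pr[S_T < K] = N(−d₂) = N(-0.11) = 0.4562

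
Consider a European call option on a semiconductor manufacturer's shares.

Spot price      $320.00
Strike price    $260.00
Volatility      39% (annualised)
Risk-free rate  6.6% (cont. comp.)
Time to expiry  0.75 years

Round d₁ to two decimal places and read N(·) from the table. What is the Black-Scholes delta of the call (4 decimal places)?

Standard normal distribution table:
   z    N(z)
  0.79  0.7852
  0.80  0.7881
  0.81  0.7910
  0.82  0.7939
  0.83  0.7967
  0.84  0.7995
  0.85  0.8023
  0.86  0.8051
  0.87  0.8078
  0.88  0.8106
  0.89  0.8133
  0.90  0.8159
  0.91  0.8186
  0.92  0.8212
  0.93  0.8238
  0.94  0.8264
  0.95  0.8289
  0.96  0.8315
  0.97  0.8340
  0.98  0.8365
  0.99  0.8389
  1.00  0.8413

T = 0.75;  σ√T = 0.3377
d₁ = [ln(320/260) + (0.066 + 0.39²/2)·0.75] / 0.3377 = [0.2076 + 0.1065] / 0.3377 = 0.9302 ≈ 0.93
N(d₁) = N(0.93) = 0.8238
Δ_call = N(d₁) = 0.8238

0.8238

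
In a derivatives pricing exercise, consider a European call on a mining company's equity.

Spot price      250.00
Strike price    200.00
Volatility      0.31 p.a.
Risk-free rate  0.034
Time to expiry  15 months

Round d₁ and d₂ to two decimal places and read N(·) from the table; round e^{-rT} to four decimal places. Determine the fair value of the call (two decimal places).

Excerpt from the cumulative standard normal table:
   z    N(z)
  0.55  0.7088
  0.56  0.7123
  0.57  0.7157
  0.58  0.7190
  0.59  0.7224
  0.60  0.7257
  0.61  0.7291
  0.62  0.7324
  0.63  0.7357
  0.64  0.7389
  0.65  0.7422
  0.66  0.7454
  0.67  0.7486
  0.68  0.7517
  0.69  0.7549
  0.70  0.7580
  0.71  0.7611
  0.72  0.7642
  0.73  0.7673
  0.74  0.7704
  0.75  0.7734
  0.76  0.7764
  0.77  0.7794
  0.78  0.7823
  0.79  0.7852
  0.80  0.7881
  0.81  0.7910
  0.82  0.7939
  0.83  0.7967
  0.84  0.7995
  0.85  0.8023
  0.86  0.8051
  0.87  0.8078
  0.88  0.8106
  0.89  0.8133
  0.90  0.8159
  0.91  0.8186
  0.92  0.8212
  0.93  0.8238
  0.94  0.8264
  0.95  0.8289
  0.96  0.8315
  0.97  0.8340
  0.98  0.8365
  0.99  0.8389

T = 1.25;  σ√T = 0.3466
ln(S/K) + (r + σ²/2)T = ln(250/200) + (0.034 + 0.31²/2)·1.25 = 0.2231 + 0.1026 = 0.3257
d₁ = 0.3257 / 0.3466 = 0.9397 ⇒ 0.94
d₂ = d₁ − σ√T = 0.9397 − 0.3466 = 0.5932 ⇒ 0.59
e^(−rT) = e^(−0.034·1.25) = 0.9584
C = 250·N(0.94) − 200·0.9584·N(0.59) = 250·0.8264 − 200·0.9584·0.7224 = 206.6000 − 138.4696 = 68.1304

68.13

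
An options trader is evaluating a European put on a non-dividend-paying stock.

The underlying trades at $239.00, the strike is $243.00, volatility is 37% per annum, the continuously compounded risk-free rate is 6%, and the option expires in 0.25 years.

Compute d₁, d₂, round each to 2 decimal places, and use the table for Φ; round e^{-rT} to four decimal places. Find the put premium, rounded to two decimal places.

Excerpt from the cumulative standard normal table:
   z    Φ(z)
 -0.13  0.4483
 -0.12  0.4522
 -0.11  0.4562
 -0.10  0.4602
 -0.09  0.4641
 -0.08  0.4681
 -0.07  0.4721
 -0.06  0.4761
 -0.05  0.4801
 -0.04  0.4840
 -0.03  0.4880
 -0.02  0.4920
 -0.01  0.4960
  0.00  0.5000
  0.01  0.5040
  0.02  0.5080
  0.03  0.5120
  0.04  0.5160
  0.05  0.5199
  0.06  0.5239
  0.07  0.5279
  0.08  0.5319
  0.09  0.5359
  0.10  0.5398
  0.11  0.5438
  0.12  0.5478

$17.34

σ√T = 0.37·√0.25 = 0.1850
ln(S/K) + (r + σ²/2)T = ln(239/243) + (0.06 + 0.37²/2)·0.25 = -0.0166 + 0.0321 = 0.0155
d₁ = 0.0155 / 0.1850 = 0.0839 → 0.08
d₂ = d₁ − σ√T = 0.0839 − 0.1850 = -0.1011 → -0.10
exp(−rT) = exp(−0.06·0.25) = 0.9851
P = 243·0.9851·N(0.10) − 239·N(-0.08) = 243·0.9851·0.5398 − 239·0.4681 = 129.2169 − 111.8759 = 17.3410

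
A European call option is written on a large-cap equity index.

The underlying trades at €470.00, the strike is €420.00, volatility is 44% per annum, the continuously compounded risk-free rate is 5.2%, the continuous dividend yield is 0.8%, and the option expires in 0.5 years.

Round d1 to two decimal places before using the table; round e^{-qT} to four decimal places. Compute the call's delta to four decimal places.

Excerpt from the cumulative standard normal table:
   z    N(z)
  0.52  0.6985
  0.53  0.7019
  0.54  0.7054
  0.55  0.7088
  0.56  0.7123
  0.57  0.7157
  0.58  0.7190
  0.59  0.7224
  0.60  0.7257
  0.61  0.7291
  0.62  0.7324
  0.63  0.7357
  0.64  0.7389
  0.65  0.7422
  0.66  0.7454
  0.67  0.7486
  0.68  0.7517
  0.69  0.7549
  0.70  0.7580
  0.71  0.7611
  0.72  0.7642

0.7195

σ√T = 0.44 × 0.7071 = 0.3111
d₁ = [ln(470/420) + (0.052 − 0.008 + ½·0.44²)·0.5] / (σ√T) = (0.1125 + 0.0704) / 0.3111 = 0.5878 ≈ 0.59
N(d₁) = N(0.59) = 0.7224
Δ_call = e^(−qT)·N(d₁) = 0.9960·0.7224 = 0.7195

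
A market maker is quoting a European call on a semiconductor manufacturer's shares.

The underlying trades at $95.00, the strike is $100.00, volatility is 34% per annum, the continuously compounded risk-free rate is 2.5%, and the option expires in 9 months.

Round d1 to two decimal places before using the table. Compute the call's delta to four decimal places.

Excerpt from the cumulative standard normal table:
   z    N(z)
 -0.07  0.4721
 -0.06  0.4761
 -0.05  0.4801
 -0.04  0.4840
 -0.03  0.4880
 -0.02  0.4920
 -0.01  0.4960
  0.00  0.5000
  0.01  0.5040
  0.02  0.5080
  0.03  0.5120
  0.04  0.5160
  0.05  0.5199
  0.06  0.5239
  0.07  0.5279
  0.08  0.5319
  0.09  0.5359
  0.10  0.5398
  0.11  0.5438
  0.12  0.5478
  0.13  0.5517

0.5160

σ√T = 0.34 × 0.8660 = 0.2944
d₁ = [ln(95/100) + (0.025 + ½·0.34²)·0.75] / (σ√T) = (-0.0513 + 0.0621) / 0.2944 = 0.0367 ≈ 0.04
N(d₁) = N(0.04) = 0.5160
Δ_call = N(d₁) = 0.5160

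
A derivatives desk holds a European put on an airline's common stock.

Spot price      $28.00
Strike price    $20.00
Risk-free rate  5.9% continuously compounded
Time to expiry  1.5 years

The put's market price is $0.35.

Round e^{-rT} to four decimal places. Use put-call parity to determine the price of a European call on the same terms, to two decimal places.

$10.04

e^(−rT) = e^(−0.059·1.5) = 0.9153
Put-call parity: C − P = S − K·e^(−rT) = 28 − 20·0.9153 = 28 − 18.3060 = 9.6940
C = P + (C − P) = 0.35 + (9.6940) = 10.0440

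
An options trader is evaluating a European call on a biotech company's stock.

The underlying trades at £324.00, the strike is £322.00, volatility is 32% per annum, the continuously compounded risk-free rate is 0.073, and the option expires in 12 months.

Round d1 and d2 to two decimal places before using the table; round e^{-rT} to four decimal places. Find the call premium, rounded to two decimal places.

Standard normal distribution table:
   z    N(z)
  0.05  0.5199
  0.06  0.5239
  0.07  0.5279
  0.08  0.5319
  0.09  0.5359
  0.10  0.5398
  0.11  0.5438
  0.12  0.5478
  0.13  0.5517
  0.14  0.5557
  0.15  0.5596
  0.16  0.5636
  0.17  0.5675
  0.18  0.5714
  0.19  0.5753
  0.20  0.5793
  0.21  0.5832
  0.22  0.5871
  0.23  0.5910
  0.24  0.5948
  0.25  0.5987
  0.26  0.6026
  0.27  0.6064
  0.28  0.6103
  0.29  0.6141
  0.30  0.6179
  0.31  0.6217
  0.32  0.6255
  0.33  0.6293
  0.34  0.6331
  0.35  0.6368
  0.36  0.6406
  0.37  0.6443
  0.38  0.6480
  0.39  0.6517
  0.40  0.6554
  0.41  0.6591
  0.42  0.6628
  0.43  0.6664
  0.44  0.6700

£53.14

σ√T = 0.32 × 1.0000 = 0.3200
d₁ = [ln(324/322) + (0.073 + ½·0.32²)·1] / (σ√T) = (0.0062 + 0.1242) / 0.3200 = 0.4075 ≈ 0.41
d₂ = 0.4075 − 0.3200 = 0.0875 ≈ 0.09
exp(−rT) = exp(−0.073·1) = 0.9296
N(d₁) = N(0.41) = 0.6591;  N(d₂) = N(0.09) = 0.5359
C = 324·0.6591 − 322·0.9296·0.5359 = 213.5484 − 160.4116 = 53.1368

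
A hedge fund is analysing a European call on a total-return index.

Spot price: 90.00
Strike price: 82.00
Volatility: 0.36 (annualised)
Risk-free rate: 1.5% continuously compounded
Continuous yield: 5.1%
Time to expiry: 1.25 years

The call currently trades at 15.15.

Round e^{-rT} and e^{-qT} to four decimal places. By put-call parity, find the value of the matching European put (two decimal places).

11.19

e^(−qT) = e^(−0.051·1.25) = 0.9382;  e^(−rT) = e^(−0.015·1.25) = 0.9814
Put-call parity: C − P = S·e^(−qT) − K·e^(−rT) = 90·0.9382 − 82·0.9814 = 84.4380 − 80.4748 = 3.9632
P = C − (C − P) = 15.15 − (3.9632) = 11.1868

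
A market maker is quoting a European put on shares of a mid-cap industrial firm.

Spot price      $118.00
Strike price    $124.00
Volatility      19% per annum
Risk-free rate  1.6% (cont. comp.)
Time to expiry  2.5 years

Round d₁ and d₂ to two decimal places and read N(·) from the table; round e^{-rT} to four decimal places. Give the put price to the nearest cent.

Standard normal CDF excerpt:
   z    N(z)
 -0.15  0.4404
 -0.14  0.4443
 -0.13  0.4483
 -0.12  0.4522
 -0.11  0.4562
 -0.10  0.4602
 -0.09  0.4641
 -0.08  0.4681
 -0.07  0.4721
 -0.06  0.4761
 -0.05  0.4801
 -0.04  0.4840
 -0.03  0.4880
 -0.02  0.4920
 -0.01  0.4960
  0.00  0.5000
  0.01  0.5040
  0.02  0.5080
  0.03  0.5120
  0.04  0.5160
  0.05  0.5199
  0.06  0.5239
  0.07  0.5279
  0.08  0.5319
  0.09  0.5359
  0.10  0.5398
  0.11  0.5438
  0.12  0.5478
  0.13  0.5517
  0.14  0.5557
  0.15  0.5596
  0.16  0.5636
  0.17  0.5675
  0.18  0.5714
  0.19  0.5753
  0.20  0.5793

σ√T = 0.19 × 1.5811 = 0.3004
d₁ = [ln(118/124) + (0.016 + ½·0.19²)·2.5] / (σ√T) = (-0.0496 + 0.0851) / 0.3004 = 0.1183 which rounds to 0.12
d₂ = 0.1183 − 0.3004 = -0.1822 which rounds to -0.18
e^(−rT) = e^(−0.016·2.5) = 0.9608
N(−d₂) = N(0.18) = 0.5714;  N(−d₁) = N(-0.12) = 0.4522
P = 124·0.9608·0.5714 − 118·0.4522 = 68.0761 − 53.3596 = 14.7165

$14.72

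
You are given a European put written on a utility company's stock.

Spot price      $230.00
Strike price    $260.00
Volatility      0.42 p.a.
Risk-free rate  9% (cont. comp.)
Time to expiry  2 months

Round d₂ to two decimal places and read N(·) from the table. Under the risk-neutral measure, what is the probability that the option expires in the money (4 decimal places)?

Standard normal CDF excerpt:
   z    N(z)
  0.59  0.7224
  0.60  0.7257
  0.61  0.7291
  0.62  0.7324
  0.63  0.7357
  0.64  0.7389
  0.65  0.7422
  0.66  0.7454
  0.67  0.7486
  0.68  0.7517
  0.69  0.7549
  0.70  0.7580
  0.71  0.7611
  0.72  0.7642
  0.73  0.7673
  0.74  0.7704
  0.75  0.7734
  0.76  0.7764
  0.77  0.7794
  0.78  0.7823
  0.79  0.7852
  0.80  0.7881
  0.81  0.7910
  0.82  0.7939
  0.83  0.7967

0.7611

σ√T = 0.42·√0.1667 = 0.1715
ln(S/K) + (r + σ²/2)T = ln(230/260) + (0.09 + 0.42²/2)·0.1667 = -0.1226 + 0.0297 = -0.0929
d₁ = -0.0929 / 0.1715 = -0.5418 ≈ -0.54
d₂ = d₁ − σ√T = -0.5418 − 0.1715 = -0.7133 ≈ -0.71
Risk-neutral Pr[S_T < K] = N(−d₂) = N(0.71) = 0.7611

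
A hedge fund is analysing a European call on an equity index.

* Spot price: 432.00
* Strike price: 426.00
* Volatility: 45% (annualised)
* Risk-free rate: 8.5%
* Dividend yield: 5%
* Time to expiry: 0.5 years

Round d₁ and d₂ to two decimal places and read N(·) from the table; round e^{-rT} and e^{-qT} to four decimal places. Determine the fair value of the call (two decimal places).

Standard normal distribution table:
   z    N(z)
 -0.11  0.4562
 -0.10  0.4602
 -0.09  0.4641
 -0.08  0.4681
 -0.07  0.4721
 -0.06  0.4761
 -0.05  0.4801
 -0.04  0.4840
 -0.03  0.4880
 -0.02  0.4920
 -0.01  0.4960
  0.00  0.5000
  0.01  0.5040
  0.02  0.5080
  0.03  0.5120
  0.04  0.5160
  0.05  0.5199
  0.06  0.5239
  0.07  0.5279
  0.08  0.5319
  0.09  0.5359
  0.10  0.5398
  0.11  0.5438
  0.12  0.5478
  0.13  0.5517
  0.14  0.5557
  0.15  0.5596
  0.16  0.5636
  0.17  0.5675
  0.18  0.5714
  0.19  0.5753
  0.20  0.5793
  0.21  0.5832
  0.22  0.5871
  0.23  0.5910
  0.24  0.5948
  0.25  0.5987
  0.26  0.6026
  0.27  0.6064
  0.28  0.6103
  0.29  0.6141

59.51

T = 0.5;  σ√T = 0.3182
ln(S/K) + (r − q + σ²/2)T = ln(432/426) + (0.085 − 0.05 + 0.45²/2)·0.5 = 0.0140 + 0.0681 = 0.0821
d₁ = 0.0821 / 0.3182 = 0.2581 which rounds to 0.26
d₂ = d₁ − σ√T = 0.2581 − 0.3182 = -0.0601 which rounds to -0.06
exp(−qT) = exp(−0.05·0.5) = 0.9753;  exp(−rT) = exp(−0.085·0.5) = 0.9584
C = 432·0.9753·N(0.26) − 426·0.9584·N(-0.06) = 432·0.9753·0.6026 − 426·0.9584·0.4761 = 253.8932 − 194.3813 = 59.5119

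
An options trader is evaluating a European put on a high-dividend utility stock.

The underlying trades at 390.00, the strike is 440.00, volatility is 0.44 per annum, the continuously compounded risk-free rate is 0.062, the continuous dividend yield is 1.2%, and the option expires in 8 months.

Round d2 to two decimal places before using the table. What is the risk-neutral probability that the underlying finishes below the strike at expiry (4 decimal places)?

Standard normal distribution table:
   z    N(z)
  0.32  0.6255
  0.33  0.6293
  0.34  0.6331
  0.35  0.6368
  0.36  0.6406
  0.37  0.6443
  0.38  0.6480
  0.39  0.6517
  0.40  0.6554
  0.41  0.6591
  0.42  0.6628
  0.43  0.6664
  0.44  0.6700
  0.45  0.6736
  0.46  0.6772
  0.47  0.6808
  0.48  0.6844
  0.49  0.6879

σ√T = 0.44·√0.6667 = 0.3593
d₁ = [ln(390/440) + (0.062 − 0.012 + ½·0.44²)·0.6667] / (σ√T) = (-0.1206 + 0.0979) / 0.3593 = -0.0634 ⇒ -0.06
d₂ = -0.0634 − 0.3593 = -0.4226 ⇒ -0.42
Pr(exercise) under Q = N(−d₂) = N(0.42) = 0.6628

0.6628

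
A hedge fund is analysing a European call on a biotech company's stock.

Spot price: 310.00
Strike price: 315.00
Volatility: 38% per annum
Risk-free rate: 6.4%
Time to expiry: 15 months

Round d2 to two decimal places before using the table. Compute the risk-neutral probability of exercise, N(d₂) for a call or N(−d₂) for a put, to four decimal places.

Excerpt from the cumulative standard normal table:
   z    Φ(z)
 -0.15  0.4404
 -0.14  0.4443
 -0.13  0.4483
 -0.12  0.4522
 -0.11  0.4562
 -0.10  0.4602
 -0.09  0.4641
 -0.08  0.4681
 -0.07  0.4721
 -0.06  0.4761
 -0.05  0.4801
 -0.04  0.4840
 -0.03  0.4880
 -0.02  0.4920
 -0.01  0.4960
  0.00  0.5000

0.4761

σ√T = 0.38 × 1.1180 = 0.4249
d₁ = [ln(310/315) + (0.064 + ½·0.38²)·1.25] / (σ√T) = (-0.0160 + 0.1702) / 0.4249 = 0.3631 → 0.36
d₂ = 0.3631 − 0.4249 = -0.0618 → -0.06
Pr(exercise) under Q = N(d₂) = 0.4761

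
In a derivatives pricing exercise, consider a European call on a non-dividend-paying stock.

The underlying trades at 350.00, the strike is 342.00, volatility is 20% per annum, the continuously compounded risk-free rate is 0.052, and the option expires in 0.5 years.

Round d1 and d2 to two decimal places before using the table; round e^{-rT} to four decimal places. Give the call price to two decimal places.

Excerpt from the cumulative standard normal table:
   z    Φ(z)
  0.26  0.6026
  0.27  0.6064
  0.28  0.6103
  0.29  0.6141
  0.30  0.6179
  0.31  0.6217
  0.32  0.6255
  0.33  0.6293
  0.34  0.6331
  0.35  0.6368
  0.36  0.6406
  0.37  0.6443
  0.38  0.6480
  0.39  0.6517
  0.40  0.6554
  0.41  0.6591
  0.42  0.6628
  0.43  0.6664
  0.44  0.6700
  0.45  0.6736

σ√T = 0.2 × 0.7071 = 0.1414
ln(S/K) + (r + σ²/2)T = ln(350/342) + (0.052 + 0.2²/2)·0.5 = 0.0231 + 0.0360 = 0.0591
d₁ = 0.0591 / 0.1414 = 0.4181 → 0.42
d₂ = d₁ − σ√T = 0.4181 − 0.1414 = 0.2766 → 0.28
e^(−rT) = e^(−0.052·0.5) = 0.9743
N(d₁) = N(0.42) = 0.6628;  N(d₂) = N(0.28) = 0.6103
C = 350·0.6628 − 342·0.9743·0.6103 = 231.9800 − 203.3584 = 28.6216

28.62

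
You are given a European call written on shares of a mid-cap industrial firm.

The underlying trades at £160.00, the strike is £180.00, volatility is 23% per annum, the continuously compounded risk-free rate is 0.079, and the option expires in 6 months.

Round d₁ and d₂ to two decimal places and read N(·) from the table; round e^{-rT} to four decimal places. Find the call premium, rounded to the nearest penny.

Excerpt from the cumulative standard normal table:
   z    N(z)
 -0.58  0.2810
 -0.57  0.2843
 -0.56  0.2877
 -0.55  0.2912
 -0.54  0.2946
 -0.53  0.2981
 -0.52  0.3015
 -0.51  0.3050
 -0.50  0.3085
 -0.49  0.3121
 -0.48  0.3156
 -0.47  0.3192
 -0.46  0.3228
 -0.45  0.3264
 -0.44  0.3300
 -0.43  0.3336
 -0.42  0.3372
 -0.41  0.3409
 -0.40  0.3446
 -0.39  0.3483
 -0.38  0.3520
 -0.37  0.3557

£5.35

T = 0.5;  σ√T = 0.1626
d₁ = [ln(160/180) + (0.079 + 0.23²/2)·0.5] / 0.1626 = [-0.1178 + 0.0527] / 0.1626 = -0.4000 → -0.40
d₂ = d₁ − σ√T = -0.4000 − 0.1626 = -0.5627 → -0.56
e^(−rT) = e^(−0.079·0.5) = 0.9613
N(d₁) = N(-0.40) = 0.3446;  N(d₂) = N(-0.56) = 0.2877
C = 160·0.3446 − 180·0.9613·0.2877 = 55.1360 − 49.7819 = 5.3541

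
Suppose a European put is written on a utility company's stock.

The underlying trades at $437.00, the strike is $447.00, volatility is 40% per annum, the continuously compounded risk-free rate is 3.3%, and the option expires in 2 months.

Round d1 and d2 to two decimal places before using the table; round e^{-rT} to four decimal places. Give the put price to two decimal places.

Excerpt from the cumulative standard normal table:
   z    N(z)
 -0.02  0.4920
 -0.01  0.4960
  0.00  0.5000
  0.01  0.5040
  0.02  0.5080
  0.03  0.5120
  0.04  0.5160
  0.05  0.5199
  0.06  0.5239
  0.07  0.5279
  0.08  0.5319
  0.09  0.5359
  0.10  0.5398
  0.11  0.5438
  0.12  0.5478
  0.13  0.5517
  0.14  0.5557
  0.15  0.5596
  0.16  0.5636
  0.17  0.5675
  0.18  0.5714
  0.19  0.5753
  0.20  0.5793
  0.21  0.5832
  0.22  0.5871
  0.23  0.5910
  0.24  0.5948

σ√T = 0.4 × 0.4082 = 0.1633
d₁ = [ln(437/447) + (0.033 + 0.4²/2)·0.1667] / 0.1633 = [-0.0226 + 0.0188] / 0.1633 = -0.0232 which rounds to -0.02
d₂ = d₁ − σ√T = -0.0232 − 0.1633 = -0.1865 which rounds to -0.19
e^(−rT) = e^(−0.033·0.1667) = 0.9945
N(−d₂) = N(0.19) = 0.5753;  N(−d₁) = N(0.02) = 0.5080
P = 447·0.9945·0.5753 − 437·0.5080 = 255.7447 − 221.9960 = 33.7487

$33.75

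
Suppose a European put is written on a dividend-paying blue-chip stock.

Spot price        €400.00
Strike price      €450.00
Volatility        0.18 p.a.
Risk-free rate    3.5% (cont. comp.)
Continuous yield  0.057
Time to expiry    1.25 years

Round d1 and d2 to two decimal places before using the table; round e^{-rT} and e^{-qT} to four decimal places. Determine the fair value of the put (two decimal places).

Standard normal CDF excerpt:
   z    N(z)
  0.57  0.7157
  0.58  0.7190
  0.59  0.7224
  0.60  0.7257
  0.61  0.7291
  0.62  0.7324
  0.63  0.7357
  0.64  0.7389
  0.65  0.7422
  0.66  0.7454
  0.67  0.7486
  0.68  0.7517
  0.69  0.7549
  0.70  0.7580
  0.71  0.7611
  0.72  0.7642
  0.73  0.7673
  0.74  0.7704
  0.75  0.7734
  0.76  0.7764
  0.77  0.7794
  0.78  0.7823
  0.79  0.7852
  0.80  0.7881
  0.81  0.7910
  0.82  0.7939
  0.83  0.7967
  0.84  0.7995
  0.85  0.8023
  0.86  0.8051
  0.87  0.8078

€69.16

T = 1.25;  σ√T = 0.2012
d₁ = [ln(400/450) + (0.035 − 0.057 + 0.18²/2)·1.25] / 0.2012 = [-0.1178 − 0.0072] / 0.2012 = -0.6213 ⇒ -0.62
d₂ = d₁ − σ√T = -0.6213 − 0.2012 = -0.8225 ⇒ -0.82
e^(−qT) = e^(−0.057·1.25) = 0.9312;  e^(−rT) = e^(−0.035·1.25) = 0.9572
N(−d₂) = N(0.82) = 0.7939;  N(−d₁) = N(0.62) = 0.7324
P = 450·0.9572·0.7939 − 400·0.9312·0.7324 = 341.9645 − 272.8044 = 69.1601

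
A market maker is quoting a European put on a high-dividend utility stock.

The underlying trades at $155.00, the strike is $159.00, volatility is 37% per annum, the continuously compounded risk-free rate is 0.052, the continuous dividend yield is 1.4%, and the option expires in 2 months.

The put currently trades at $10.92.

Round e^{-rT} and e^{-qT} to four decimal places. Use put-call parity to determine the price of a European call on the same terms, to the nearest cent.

$7.93

e^(−qT) = e^(−0.014·0.1667) = 0.9977;  e^(−rT) = e^(−0.052·0.1667) = 0.9914
Put-call parity: C − P = S·e^(−qT) − K·e^(−rT) = 155·0.9977 − 159·0.9914 = 154.6435 − 157.6326 = -2.9891
C = P + (C − P) = 10.92 + (-2.9891) = 7.9309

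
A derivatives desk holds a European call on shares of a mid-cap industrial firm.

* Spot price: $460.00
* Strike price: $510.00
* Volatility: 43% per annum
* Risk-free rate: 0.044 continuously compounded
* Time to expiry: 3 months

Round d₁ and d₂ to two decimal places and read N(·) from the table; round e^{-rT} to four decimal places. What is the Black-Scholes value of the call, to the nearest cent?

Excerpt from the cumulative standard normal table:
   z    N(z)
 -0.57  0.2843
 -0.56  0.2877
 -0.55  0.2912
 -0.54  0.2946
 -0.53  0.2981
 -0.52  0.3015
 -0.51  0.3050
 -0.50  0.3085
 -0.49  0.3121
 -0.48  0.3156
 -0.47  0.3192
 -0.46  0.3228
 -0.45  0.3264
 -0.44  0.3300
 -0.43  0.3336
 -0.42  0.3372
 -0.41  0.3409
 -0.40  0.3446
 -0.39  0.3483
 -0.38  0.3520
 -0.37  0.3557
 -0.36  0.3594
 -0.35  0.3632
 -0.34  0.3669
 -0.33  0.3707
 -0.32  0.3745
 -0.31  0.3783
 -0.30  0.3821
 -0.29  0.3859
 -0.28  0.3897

$23.66

T = 0.25;  σ√T = 0.2150
d₁ = [ln(460/510) + (0.044 + 0.43²/2)·0.25] / 0.2150 = [-0.1032 + 0.0341] / 0.2150 = -0.3213 ≈ -0.32
d₂ = d₁ − σ√T = -0.3213 − 0.2150 = -0.5363 ≈ -0.54
exp(−rT) = exp(−0.044·0.25) = 0.9891
C = 460·N(-0.32) − 510·0.9891·N(-0.54) = 460·0.3745 − 510·0.9891·0.2946 = 172.2700 − 148.6083 = 23.6617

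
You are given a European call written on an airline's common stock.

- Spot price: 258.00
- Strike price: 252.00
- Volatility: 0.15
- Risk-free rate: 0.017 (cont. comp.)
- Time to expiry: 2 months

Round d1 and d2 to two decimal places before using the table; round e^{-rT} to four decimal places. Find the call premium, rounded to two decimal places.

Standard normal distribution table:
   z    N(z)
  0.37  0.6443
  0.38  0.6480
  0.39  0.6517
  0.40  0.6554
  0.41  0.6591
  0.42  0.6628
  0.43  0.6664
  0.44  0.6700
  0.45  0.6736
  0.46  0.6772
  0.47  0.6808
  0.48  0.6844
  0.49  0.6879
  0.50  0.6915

10.02

σ√T = 0.15·√0.1667 = 0.0612
d₁ = [ln(258/252) + (0.017 + 0.15²/2)·0.1667] / 0.0612 = [0.0235 + 0.0047] / 0.0612 = 0.4611 ⇒ 0.46
d₂ = d₁ − σ√T = 0.4611 − 0.0612 = 0.3999 ⇒ 0.40
e^(−rT) = e^(−0.017·0.1667) = 0.9972
N(d₁) = N(0.46) = 0.6772;  N(d₂) = N(0.40) = 0.6554
C = 258·0.6772 − 252·0.9972·0.6554 = 174.7176 − 164.6983 = 10.0193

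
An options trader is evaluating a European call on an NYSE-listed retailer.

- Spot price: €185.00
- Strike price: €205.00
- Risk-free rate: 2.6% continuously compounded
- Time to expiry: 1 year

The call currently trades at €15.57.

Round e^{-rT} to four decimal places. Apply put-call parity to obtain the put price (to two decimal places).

€30.30

e^(−rT) = e^(−0.026·1) = 0.9743
Put-call parity: C − P = S − K·e^(−rT) = 185 − 205·0.9743 = 185 − 199.7315 = -14.7315
P = C − (C − P) = 15.57 − (-14.7315) = 30.3015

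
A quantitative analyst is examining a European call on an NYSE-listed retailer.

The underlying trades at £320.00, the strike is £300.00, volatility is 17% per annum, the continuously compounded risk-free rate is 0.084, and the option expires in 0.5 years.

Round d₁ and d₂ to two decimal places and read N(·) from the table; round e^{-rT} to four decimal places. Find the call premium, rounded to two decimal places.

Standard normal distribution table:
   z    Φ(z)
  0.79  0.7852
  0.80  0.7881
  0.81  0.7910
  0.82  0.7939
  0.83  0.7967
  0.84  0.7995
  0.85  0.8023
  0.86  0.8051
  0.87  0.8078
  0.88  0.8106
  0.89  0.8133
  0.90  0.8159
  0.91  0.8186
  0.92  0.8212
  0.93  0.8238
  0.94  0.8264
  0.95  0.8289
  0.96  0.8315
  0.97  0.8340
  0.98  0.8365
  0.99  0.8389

£36.06

σ√T = 0.17·√0.5 = 0.1202
ln(S/K) + (r + σ²/2)T = ln(320/300) + (0.084 + 0.17²/2)·0.5 = 0.0645 + 0.0492 = 0.1138
d₁ = 0.1138 / 0.1202 = 0.9464 ≈ 0.95
d₂ = d₁ − σ√T = 0.9464 − 0.1202 = 0.8262 ≈ 0.83
e^(−rT) = e^(−0.084·0.5) = 0.9589
N(d₁) = N(0.95) = 0.8289;  N(d₂) = N(0.83) = 0.7967
C = 320·0.8289 − 300·0.9589·0.7967 = 265.2480 − 229.1867 = 36.0613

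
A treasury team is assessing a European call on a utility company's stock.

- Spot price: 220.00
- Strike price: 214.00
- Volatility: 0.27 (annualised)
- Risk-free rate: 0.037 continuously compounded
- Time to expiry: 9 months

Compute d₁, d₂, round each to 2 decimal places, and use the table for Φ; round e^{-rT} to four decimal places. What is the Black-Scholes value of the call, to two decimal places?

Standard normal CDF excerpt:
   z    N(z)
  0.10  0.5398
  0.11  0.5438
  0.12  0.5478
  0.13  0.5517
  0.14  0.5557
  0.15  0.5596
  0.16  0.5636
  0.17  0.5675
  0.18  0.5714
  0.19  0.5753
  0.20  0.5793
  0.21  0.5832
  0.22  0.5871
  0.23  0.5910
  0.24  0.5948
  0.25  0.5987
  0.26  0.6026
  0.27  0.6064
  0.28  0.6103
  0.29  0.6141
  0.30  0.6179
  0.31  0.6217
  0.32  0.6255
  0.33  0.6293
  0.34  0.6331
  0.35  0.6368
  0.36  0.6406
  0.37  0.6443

26.08

σ√T = 0.27·√0.75 = 0.2338
d₁ = [ln(220/214) + (0.037 + ½·0.27²)·0.75] / (σ√T) = (0.0277 + 0.0551) / 0.2338 = 0.3538 → 0.35
d₂ = 0.3538 − 0.2338 = 0.1200 → 0.12
exp(−rT) = exp(−0.037·0.75) = 0.9726
N(d₁) = N(0.35) = 0.6368;  N(d₂) = N(0.12) = 0.5478
C = 220·0.6368 − 214·0.9726·0.5478 = 140.0960 − 114.0171 = 26.0789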